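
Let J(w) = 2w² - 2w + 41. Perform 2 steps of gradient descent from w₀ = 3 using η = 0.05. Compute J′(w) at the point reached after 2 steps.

6.4

J′(w) = 4w - 2
w₁ = 3 − 0.05·10 = 2.5
w₂ = 2.5 − 0.05·8 = 2.1
J′(w) at (2.1) = 6.4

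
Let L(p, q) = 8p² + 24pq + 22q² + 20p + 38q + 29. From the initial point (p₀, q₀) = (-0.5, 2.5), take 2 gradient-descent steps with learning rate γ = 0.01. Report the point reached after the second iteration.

(-1.4984, 0.5512)

∇L = (16p + 24q + 20, 24p + 44q + 38)
Step 1: at (-0.5, 2.5), ∇L = (72, 136) → (-0.5, 2.5) − 0.01·(72, 136) = (-1.22, 1.14)
Step 2: at (-1.22, 1.14), ∇L = (27.84, 58.88) → (-1.22, 1.14) − 0.01·(27.84, 58.88) = (-1.4984, 0.5512)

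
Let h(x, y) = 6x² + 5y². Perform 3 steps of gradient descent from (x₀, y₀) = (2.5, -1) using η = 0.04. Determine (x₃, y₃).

∇h = (12x, 10y)
(x₁, y₁) = (2.5, -1) − 0.04·(30, -10) = (1.3, -0.6)
(x₂, y₂) = (1.3, -0.6) − 0.04·(15.6, -6) = (0.676, -0.36)
(x₃, y₃) = (0.676, -0.36) − 0.04·(8.112, -3.6) = (0.35152, -0.216)

(0.35152, -0.216)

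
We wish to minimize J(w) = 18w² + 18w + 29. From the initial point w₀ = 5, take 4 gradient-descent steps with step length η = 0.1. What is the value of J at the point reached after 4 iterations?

J′(w) = 36w + 18
Step 1: J′(5) = 198; w₁ = 5 − 0.1·198 = -14.8
Step 2: J′(-14.8) = -514.8; w₂ = -14.8 − 0.1·(-514.8) = 36.68
Step 3: J′(36.68) = 1338.48; w₃ = 36.68 − 0.1·1338.48 = -97.168
Step 4: J′(-97.168) = -3480.048; w₄ = -97.168 − 0.1·(-3480.048) = 250.8368
J(250.8368) = 1137087.86661632

1137087.86661632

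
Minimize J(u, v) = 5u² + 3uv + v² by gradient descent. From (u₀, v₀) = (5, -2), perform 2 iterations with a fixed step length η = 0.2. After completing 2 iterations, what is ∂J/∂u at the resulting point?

62.48

∇J = (10u + 3v, 3u + 2v)
Step 1: at (5, -2), ∇J = (44, 11) → (5, -2) − 0.2·(44, 11) = (-3.8, -4.2)
Step 2: at (-3.8, -4.2), ∇J = (-50.6, -19.8) → (-3.8, -4.2) − 0.2·(-50.6, -19.8) = (6.32, -0.24)
∂J/∂u at (6.32, -0.24) = 62.48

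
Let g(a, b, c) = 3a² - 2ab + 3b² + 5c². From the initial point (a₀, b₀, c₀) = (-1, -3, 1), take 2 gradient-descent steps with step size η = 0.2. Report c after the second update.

1

∇g = (6a - 2b, -2a + 6b, 10c)
Step 1: at (-1, -3, 1), ∇g = (0, -16, 10) → (-1, -3, 1) − 0.2·(0, -16, 10) = (-1, 0.2, -1)
Step 2: at (-1, 0.2, -1), ∇g = (-6.4, 3.2, -10) → (-1, 0.2, -1) − 0.2·(-6.4, 3.2, -10) = (0.28, -0.44, 1)
c = 1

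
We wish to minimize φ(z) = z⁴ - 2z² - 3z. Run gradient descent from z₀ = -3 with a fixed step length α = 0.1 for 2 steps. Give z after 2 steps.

φ′(z) = 4z³ - 4z - 3
Step 1: φ′(-3) = -99; z₁ = -3 − 0.1·(-99) = 6.9
Step 2: φ′(6.9) = 1283.436; z₂ = 6.9 − 0.1·1283.436 = -121.4436

-121.4436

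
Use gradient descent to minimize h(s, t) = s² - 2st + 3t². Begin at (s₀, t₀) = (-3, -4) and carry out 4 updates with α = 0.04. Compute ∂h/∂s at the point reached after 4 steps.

-1.98524416

∇h = (2s - 2t, -2s + 6t)
(s₁, t₁) = (-3, -4) − 0.04·(2, -18) = (-3.08, -3.28)
(s₂, t₂) = (-3.08, -3.28) − 0.04·(0.4, -13.52) = (-3.096, -2.7392)
(s₃, t₃) = (-3.096, -2.7392) − 0.04·(-0.7136, -10.2432) = (-3.067456, -2.329472)
(s₄, t₄) = (-3.067456, -2.329472) − 0.04·(-1.475968, -7.84192) = (-3.00841728, -2.0157952)
∂h/∂s at (-3.00841728, -2.0157952) = -1.98524416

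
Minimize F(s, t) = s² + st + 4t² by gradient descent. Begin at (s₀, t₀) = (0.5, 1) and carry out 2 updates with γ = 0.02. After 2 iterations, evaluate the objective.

2.366401

∇F = (2s + t, s + 8t)
Step 1: at (0.5, 1), ∇F = (2, 8.5) → (0.5, 1) − 0.02·(2, 8.5) = (0.46, 0.83)
Step 2: at (0.46, 0.83), ∇F = (1.75, 7.1) → (0.46, 0.83) − 0.02·(1.75, 7.1) = (0.425, 0.688)
F(0.425, 0.688) = 2.366401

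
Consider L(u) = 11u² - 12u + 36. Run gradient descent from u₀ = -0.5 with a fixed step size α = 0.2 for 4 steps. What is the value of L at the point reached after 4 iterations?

214733.85811136

L′(u) = 22u - 12
Step 1: L′(-0.5) = -23; u₁ = -0.5 − 0.2·(-23) = 4.1
Step 2: L′(4.1) = 78.2; u₂ = 4.1 − 0.2·78.2 = -11.54
Step 3: L′(-11.54) = -265.88; u₃ = -11.54 − 0.2·(-265.88) = 41.636
Step 4: L′(41.636) = 903.992; u₄ = 41.636 − 0.2·903.992 = -139.1624
L(-139.1624) = 214733.85811136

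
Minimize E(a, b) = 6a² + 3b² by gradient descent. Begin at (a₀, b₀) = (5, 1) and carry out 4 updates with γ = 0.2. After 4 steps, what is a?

19.208

∇E = (12a, 6b)
(a₁, b₁) = (5, 1) − 0.2·(60, 6) = (-7, -0.2)
(a₂, b₂) = (-7, -0.2) − 0.2·(-84, -1.2) = (9.8, 0.04)
(a₃, b₃) = (9.8, 0.04) − 0.2·(117.6, 0.24) = (-13.72, -0.008)
(a₄, b₄) = (-13.72, -0.008) − 0.2·(-164.64, -0.048) = (19.208, 0.0016)
a = 19.208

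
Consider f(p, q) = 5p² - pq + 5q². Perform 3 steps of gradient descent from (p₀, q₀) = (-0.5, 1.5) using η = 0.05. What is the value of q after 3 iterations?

∇f = (10p - q, -p + 10q)
(p₁, q₁) = (-0.5, 1.5) − 0.05·(-6.5, 15.5) = (-0.175, 0.725)
(p₂, q₂) = (-0.175, 0.725) − 0.05·(-2.475, 7.425) = (-0.05125, 0.35375)
(p₃, q₃) = (-0.05125, 0.35375) − 0.05·(-0.86625, 3.58875) = (-0.0079375, 0.1743125)
q = 0.1743125

0.1743125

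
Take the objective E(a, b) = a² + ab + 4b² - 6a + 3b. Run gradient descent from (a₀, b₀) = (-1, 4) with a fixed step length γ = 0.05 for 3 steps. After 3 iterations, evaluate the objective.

4.9217875

∇E = (2a + b - 6, a + 8b + 3)
Step 1: at (-1, 4), ∇E = (-4, 34) → (-1, 4) − 0.05·(-4, 34) = (-0.8, 2.3)
Step 2: at (-0.8, 2.3), ∇E = (-5.3, 20.6) → (-0.8, 2.3) − 0.05·(-5.3, 20.6) = (-0.535, 1.27)
Step 3: at (-0.535, 1.27), ∇E = (-5.8, 12.625) → (-0.535, 1.27) − 0.05·(-5.8, 12.625) = (-0.245, 0.63875)
E(-0.245, 0.63875) = 4.9217875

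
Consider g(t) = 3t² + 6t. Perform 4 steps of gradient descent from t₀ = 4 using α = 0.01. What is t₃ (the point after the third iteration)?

g′(t) = 6t + 6
Step 1: g′(4) = 30; t₁ = 4 − 0.01·30 = 3.7
Step 2: g′(3.7) = 28.2; t₂ = 3.7 − 0.01·28.2 = 3.418
Step 3: g′(3.418) = 26.508; t₃ = 3.418 − 0.01·26.508 = 3.15292

3.15292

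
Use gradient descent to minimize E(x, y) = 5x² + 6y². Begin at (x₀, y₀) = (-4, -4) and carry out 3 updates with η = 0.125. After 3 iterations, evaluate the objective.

∇E = (10x, 12y)
(x₁, y₁) = (-4, -4) − 0.125·(-40, -48) = (1, 2)
(x₂, y₂) = (1, 2) − 0.125·(10, 24) = (-0.25, -1)
(x₃, y₃) = (-0.25, -1) − 0.125·(-2.5, -12) = (0.0625, 0.5)
E(0.0625, 0.5) = 1.51953125

1.51953125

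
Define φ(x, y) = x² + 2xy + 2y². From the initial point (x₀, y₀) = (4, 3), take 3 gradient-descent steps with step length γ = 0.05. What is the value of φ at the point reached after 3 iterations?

∇φ = (2x + 2y, 2x + 4y)
Step 1: at (4, 3), ∇φ = (14, 20) → (4, 3) − 0.05·(14, 20) = (3.3, 2)
Step 2: at (3.3, 2), ∇φ = (10.6, 14.6) → (3.3, 2) − 0.05·(10.6, 14.6) = (2.77, 1.27)
Step 3: at (2.77, 1.27), ∇φ = (8.08, 10.62) → (2.77, 1.27) − 0.05·(8.08, 10.62) = (2.366, 0.739)
φ(2.366, 0.739) = 10.187146

10.187146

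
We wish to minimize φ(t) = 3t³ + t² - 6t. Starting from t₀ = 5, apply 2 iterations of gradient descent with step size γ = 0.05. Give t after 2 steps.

-24.226125

φ′(t) = 9t² + 2t - 6
t₁ = 5 − 0.05·229 = -6.45
t₂ = -6.45 − 0.05·355.5225 = -24.226125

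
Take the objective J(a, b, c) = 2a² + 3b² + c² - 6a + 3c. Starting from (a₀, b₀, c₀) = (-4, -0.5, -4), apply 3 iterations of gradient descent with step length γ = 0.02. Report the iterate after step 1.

(-3.56, -0.44, -3.9)

∇J = (4a - 6, 6b, 2c + 3)
(a₁, b₁, c₁) = (-4, -0.5, -4) − 0.02·(-22, -3, -5) = (-3.56, -0.44, -3.9)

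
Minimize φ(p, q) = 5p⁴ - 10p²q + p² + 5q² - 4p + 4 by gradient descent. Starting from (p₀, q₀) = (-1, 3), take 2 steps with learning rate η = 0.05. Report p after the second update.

12.053

∇φ = (20p³ - 20pq + 2p - 4, -10p² + 10q)
Step 1: at (-1, 3), ∇φ = (34, 20) → (-1, 3) − 0.05·(34, 20) = (-2.7, 2)
Step 2: at (-2.7, 2), ∇φ = (-295.06, -52.9) → (-2.7, 2) − 0.05·(-295.06, -52.9) = (12.053, 4.645)
p = 12.053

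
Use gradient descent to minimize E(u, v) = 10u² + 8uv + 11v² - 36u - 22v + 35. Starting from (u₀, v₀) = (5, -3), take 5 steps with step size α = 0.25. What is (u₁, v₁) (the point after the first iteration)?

(-5, 9)

∇E = (20u + 8v - 36, 8u + 22v - 22)
(u₁, v₁) = (5, -3) − 0.25·(40, -48) = (-5, 9)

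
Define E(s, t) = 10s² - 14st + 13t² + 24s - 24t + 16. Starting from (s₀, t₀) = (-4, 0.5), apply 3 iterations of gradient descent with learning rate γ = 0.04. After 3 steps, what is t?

-0.158368

∇E = (20s - 14t + 24, -14s + 26t - 24)
(s₁, t₁) = (-4, 0.5) − 0.04·(-63, 45) = (-1.48, -1.3)
(s₂, t₂) = (-1.48, -1.3) − 0.04·(12.6, -37.08) = (-1.984, 0.1832)
(s₃, t₃) = (-1.984, 0.1832) − 0.04·(-18.2448, 8.5392) = (-1.254208, -0.158368)
t = -0.158368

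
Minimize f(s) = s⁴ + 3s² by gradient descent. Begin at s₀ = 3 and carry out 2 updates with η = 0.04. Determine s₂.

f′(s) = 4s³ + 6s
s₁ = 3 − 0.04·126 = -2.04
s₂ = -2.04 − 0.04·(-46.198656) = -0.19205376

-0.19205376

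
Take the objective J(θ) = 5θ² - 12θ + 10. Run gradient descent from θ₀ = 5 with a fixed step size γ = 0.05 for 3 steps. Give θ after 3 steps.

J′(θ) = 10θ - 12
Step 1: J′(5) = 38; θ₁ = 5 − 0.05·38 = 3.1
Step 2: J′(3.1) = 19; θ₂ = 3.1 − 0.05·19 = 2.15
Step 3: J′(2.15) = 9.5; θ₃ = 2.15 − 0.05·9.5 = 1.675

1.675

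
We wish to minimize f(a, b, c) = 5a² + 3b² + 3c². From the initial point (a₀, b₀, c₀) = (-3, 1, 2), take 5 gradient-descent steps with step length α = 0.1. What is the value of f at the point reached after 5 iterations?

∇f = (10a, 6b, 6c)
(a₁, b₁, c₁) = (-3, 1, 2) − 0.1·(-30, 6, 12) = (0, 0.4, 0.8)
(a₂, b₂, c₂) = (0, 0.4, 0.8) − 0.1·(0, 2.4, 4.8) = (0, 0.16, 0.32)
(a₃, b₃, c₃) = (0, 0.16, 0.32) − 0.1·(0, 0.96, 1.92) = (0, 0.064, 0.128)
(a₄, b₄, c₄) = (0, 0.064, 0.128) − 0.1·(0, 0.384, 0.768) = (0, 0.0256, 0.0512)
(a₅, b₅, c₅) = (0, 0.0256, 0.0512) − 0.1·(0, 0.1536, 0.3072) = (0, 0.01024, 0.02048)
f(0, 0.01024, 0.02048) = 0.001572864

0.001572864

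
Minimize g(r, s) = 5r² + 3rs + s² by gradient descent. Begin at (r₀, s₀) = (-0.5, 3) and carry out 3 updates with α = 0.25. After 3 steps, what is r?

∇g = (10r + 3s, 3r + 2s)
(r₁, s₁) = (-0.5, 3) − 0.25·(4, 4.5) = (-1.5, 1.875)
(r₂, s₂) = (-1.5, 1.875) − 0.25·(-9.375, -0.75) = (0.84375, 2.0625)
(r₃, s₃) = (0.84375, 2.0625) − 0.25·(14.625, 6.65625) = (-2.8125, 0.3984375)
r = -2.8125

-2.8125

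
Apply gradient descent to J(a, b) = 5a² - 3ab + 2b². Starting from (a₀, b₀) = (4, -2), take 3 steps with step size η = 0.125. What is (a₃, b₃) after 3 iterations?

∇J = (10a - 3b, -3a + 4b)
Step 1: at (4, -2), ∇J = (46, -20) → (4, -2) − 0.125·(46, -20) = (-1.75, 0.5)
Step 2: at (-1.75, 0.5), ∇J = (-19, 7.25) → (-1.75, 0.5) − 0.125·(-19, 7.25) = (0.625, -0.40625)
Step 3: at (0.625, -0.40625), ∇J = (7.46875, -3.5) → (0.625, -0.40625) − 0.125·(7.46875, -3.5) = (-0.30859375, 0.03125)

(-0.30859375, 0.03125)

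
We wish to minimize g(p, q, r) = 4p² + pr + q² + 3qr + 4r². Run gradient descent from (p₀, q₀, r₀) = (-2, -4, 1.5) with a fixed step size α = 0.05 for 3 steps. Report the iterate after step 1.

∇g = (8p + r, 2q + 3r, p + 3q + 8r)
(p₁, q₁, r₁) = (-2, -4, 1.5) − 0.05·(-14.5, -3.5, -2) = (-1.275, -3.825, 1.6)

(-1.275, -3.825, 1.6)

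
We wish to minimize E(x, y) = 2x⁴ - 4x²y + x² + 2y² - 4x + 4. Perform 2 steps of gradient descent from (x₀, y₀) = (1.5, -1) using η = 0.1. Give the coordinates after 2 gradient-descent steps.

∇E = (8x³ - 8xy + 2x - 4, -4x² + 4y)
Step 1: at (1.5, -1), ∇E = (38, -13) → (1.5, -1) − 0.1·(38, -13) = (-2.3, 0.3)
Step 2: at (-2.3, 0.3), ∇E = (-100.416, -19.96) → (-2.3, 0.3) − 0.1·(-100.416, -19.96) = (7.7416, 2.296)

(7.7416, 2.296)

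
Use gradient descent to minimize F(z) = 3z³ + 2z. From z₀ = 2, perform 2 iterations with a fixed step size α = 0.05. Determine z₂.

-0.0045

F′(z) = 9z² + 2
Step 1: F′(2) = 38; z₁ = 2 − 0.05·38 = 0.1
Step 2: F′(0.1) = 2.09; z₂ = 0.1 − 0.05·2.09 = -0.0045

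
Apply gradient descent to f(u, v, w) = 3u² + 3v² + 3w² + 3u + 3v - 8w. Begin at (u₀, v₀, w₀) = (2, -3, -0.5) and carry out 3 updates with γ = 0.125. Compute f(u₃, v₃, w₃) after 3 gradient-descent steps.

-6.82171630859375

∇f = (6u + 3, 6v + 3, 6w - 8)
(u₁, v₁, w₁) = (2, -3, -0.5) − 0.125·(15, -15, -11) = (0.125, -1.125, 0.875)
(u₂, v₂, w₂) = (0.125, -1.125, 0.875) − 0.125·(3.75, -3.75, -2.75) = (-0.34375, -0.65625, 1.21875)
(u₃, v₃, w₃) = (-0.34375, -0.65625, 1.21875) − 0.125·(0.9375, -0.9375, -0.6875) = (-0.4609375, -0.5390625, 1.3046875)
f(-0.4609375, -0.5390625, 1.3046875) = -6.82171630859375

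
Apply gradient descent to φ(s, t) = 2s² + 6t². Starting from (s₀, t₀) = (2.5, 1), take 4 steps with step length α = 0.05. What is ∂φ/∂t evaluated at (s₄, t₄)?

∇φ = (4s, 12t)
Step 1: at (2.5, 1), ∇φ = (10, 12) → (2.5, 1) − 0.05·(10, 12) = (2, 0.4)
Step 2: at (2, 0.4), ∇φ = (8, 4.8) → (2, 0.4) − 0.05·(8, 4.8) = (1.6, 0.16)
Step 3: at (1.6, 0.16), ∇φ = (6.4, 1.92) → (1.6, 0.16) − 0.05·(6.4, 1.92) = (1.28, 0.064)
Step 4: at (1.28, 0.064), ∇φ = (5.12, 0.768) → (1.28, 0.064) − 0.05·(5.12, 0.768) = (1.024, 0.0256)
∂φ/∂t at (1.024, 0.0256) = 0.3072

0.3072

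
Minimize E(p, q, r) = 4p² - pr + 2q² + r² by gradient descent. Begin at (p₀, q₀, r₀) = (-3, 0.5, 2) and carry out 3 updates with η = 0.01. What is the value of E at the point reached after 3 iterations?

∇E = (8p - r, 4q, -p + 2r)
(p₁, q₁, r₁) = (-3, 0.5, 2) − 0.01·(-26, 2, 7) = (-2.74, 0.48, 1.93)
(p₂, q₂, r₂) = (-2.74, 0.48, 1.93) − 0.01·(-23.85, 1.92, 6.6) = (-2.5015, 0.4608, 1.864)
(p₃, q₃, r₃) = (-2.5015, 0.4608, 1.864) − 0.01·(-21.876, 1.8432, 6.2295) = (-2.28274, 0.442368, 1.801705)
E(-2.28274, 0.442368, 1.801705) = 28.593951503973

28.593951503973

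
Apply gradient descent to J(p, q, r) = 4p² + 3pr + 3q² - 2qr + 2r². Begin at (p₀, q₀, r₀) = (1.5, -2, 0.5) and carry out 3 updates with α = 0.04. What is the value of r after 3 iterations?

∇J = (8p + 3r, 6q - 2r, 3p - 2q + 4r)
(p₁, q₁, r₁) = (1.5, -2, 0.5) − 0.04·(13.5, -13, 10.5) = (0.96, -1.48, 0.08)
(p₂, q₂, r₂) = (0.96, -1.48, 0.08) − 0.04·(7.92, -9.04, 6.16) = (0.6432, -1.1184, -0.1664)
(p₃, q₃, r₃) = (0.6432, -1.1184, -0.1664) − 0.04·(4.6464, -6.3776, 3.5008) = (0.457344, -0.863296, -0.306432)
r = -0.306432

-0.306432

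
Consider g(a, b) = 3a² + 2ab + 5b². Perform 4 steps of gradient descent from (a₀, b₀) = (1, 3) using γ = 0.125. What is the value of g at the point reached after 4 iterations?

0.01318359375

∇g = (6a + 2b, 2a + 10b)
Step 1: at (1, 3), ∇g = (12, 32) → (1, 3) − 0.125·(12, 32) = (-0.5, -1)
Step 2: at (-0.5, -1), ∇g = (-5, -11) → (-0.5, -1) − 0.125·(-5, -11) = (0.125, 0.375)
Step 3: at (0.125, 0.375), ∇g = (1.5, 4) → (0.125, 0.375) − 0.125·(1.5, 4) = (-0.0625, -0.125)
Step 4: at (-0.0625, -0.125), ∇g = (-0.625, -1.375) → (-0.0625, -0.125) − 0.125·(-0.625, -1.375) = (0.015625, 0.046875)
g(0.015625, 0.046875) = 0.01318359375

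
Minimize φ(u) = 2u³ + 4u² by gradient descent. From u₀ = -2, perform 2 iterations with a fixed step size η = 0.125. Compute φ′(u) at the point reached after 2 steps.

219.375

φ′(u) = 6u² + 8u
Step 1: φ′(-2) = 8; u₁ = -2 − 0.125·8 = -3
Step 2: φ′(-3) = 30; u₂ = -3 − 0.125·30 = -6.75
φ′(u) at (-6.75) = 219.375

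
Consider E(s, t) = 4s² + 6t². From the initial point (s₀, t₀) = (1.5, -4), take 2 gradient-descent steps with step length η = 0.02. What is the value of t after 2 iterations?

∇E = (8s, 12t)
(s₁, t₁) = (1.5, -4) − 0.02·(12, -48) = (1.26, -3.04)
(s₂, t₂) = (1.26, -3.04) − 0.02·(10.08, -36.48) = (1.0584, -2.3104)
t = -2.3104

-2.3104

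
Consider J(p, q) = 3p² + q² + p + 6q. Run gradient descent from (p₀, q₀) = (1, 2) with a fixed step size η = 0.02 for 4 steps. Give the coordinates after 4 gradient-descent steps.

(0.53297792, 1.2467328)

∇J = (6p + 1, 2q + 6)
(p₁, q₁) = (1, 2) − 0.02·(7, 10) = (0.86, 1.8)
(p₂, q₂) = (0.86, 1.8) − 0.02·(6.16, 9.6) = (0.7368, 1.608)
(p₃, q₃) = (0.7368, 1.608) − 0.02·(5.4208, 9.216) = (0.628384, 1.42368)
(p₄, q₄) = (0.628384, 1.42368) − 0.02·(4.770304, 8.84736) = (0.53297792, 1.2467328)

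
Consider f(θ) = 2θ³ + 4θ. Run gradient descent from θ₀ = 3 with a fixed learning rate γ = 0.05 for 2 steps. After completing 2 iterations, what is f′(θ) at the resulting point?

4.063654

f′(θ) = 6θ² + 4
θ₁ = 3 − 0.05·58 = 0.1
θ₂ = 0.1 − 0.05·4.06 = -0.103
f′(θ) at (-0.103) = 4.063654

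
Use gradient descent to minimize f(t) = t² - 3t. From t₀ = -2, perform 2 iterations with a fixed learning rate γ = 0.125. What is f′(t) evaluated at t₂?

-3.9375

f′(t) = 2t - 3
t₁ = -2 − 0.125·(-7) = -1.125
t₂ = -1.125 − 0.125·(-5.25) = -0.46875
f′(t) at (-0.46875) = -3.9375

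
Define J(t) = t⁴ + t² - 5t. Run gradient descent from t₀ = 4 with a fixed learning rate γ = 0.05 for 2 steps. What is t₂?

J′(t) = 4t³ + 2t - 5
Step 1: J′(4) = 259; t₁ = 4 − 0.05·259 = -8.95
Step 2: J′(-8.95) = -2890.5695; t₂ = -8.95 − 0.05·(-2890.5695) = 135.578475

135.578475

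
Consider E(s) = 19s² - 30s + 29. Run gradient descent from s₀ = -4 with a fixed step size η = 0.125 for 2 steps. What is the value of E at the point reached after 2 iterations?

E′(s) = 38s - 30
Step 1: E′(-4) = -182; s₁ = -4 − 0.125·(-182) = 18.75
Step 2: E′(18.75) = 682.5; s₂ = 18.75 − 0.125·682.5 = -66.5625
E(-66.5625) = 86206.63671875

86206.63671875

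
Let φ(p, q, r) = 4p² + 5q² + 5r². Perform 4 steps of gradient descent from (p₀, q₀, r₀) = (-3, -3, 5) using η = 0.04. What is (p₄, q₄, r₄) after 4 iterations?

∇φ = (8p, 10q, 10r)
(p₁, q₁, r₁) = (-3, -3, 5) − 0.04·(-24, -30, 50) = (-2.04, -1.8, 3)
(p₂, q₂, r₂) = (-2.04, -1.8, 3) − 0.04·(-16.32, -18, 30) = (-1.3872, -1.08, 1.8)
(p₃, q₃, r₃) = (-1.3872, -1.08, 1.8) − 0.04·(-11.0976, -10.8, 18) = (-0.943296, -0.648, 1.08)
(p₄, q₄, r₄) = (-0.943296, -0.648, 1.08) − 0.04·(-7.546368, -6.48, 10.8) = (-0.64144128, -0.3888, 0.648)

(-0.64144128, -0.3888, 0.648)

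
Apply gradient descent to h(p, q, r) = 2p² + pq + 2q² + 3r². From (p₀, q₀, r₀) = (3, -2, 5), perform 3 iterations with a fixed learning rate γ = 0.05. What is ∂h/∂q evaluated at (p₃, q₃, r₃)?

∇h = (4p + q, p + 4q, 6r)
Step 1: at (3, -2, 5), ∇h = (10, -5, 30) → (3, -2, 5) − 0.05·(10, -5, 30) = (2.5, -1.75, 3.5)
Step 2: at (2.5, -1.75, 3.5), ∇h = (8.25, -4.5, 21) → (2.5, -1.75, 3.5) − 0.05·(8.25, -4.5, 21) = (2.0875, -1.525, 2.45)
Step 3: at (2.0875, -1.525, 2.45), ∇h = (6.825, -4.0125, 14.7) → (2.0875, -1.525, 2.45) − 0.05·(6.825, -4.0125, 14.7) = (1.74625, -1.324375, 1.715)
∂h/∂q at (1.74625, -1.324375, 1.715) = -3.55125

-3.55125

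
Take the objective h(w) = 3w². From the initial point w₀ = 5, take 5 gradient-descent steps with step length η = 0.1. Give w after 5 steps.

h′(w) = 6w
w₁ = 5 − 0.1·30 = 2
w₂ = 2 − 0.1·12 = 0.8
w₃ = 0.8 − 0.1·4.8 = 0.32
w₄ = 0.32 − 0.1·1.92 = 0.128
w₅ = 0.128 − 0.1·0.768 = 0.0512

0.0512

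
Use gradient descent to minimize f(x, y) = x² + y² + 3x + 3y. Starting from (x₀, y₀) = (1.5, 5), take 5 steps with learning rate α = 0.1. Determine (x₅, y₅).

(-0.51696, 0.62992)

∇f = (2x + 3, 2y + 3)
(x₁, y₁) = (1.5, 5) − 0.1·(6, 13) = (0.9, 3.7)
(x₂, y₂) = (0.9, 3.7) − 0.1·(4.8, 10.4) = (0.42, 2.66)
(x₃, y₃) = (0.42, 2.66) − 0.1·(3.84, 8.32) = (0.036, 1.828)
(x₄, y₄) = (0.036, 1.828) − 0.1·(3.072, 6.656) = (-0.2712, 1.1624)
(x₅, y₅) = (-0.2712, 1.1624) − 0.1·(2.4576, 5.3248) = (-0.51696, 0.62992)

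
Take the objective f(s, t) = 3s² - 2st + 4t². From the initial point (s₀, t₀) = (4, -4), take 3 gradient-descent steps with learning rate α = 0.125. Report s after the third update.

∇f = (6s - 2t, -2s + 8t)
(s₁, t₁) = (4, -4) − 0.125·(32, -40) = (0, 1)
(s₂, t₂) = (0, 1) − 0.125·(-2, 8) = (0.25, 0)
(s₃, t₃) = (0.25, 0) − 0.125·(1.5, -0.5) = (0.0625, 0.0625)
s = 0.0625

0.0625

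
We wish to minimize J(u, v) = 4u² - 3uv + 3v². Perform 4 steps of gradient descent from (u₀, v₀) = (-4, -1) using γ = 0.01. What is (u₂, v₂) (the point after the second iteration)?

(-3.445, -1.1077)

∇J = (8u - 3v, -3u + 6v)
(u₁, v₁) = (-4, -1) − 0.01·(-29, 6) = (-3.71, -1.06)
(u₂, v₂) = (-3.71, -1.06) − 0.01·(-26.5, 4.77) = (-3.445, -1.1077)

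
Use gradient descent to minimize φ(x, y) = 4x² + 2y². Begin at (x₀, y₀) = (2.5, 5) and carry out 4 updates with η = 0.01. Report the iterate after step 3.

(1.94672, 4.42368)

∇φ = (8x, 4y)
Step 1: at (2.5, 5), ∇φ = (20, 20) → (2.5, 5) − 0.01·(20, 20) = (2.3, 4.8)
Step 2: at (2.3, 4.8), ∇φ = (18.4, 19.2) → (2.3, 4.8) − 0.01·(18.4, 19.2) = (2.116, 4.608)
Step 3: at (2.116, 4.608), ∇φ = (16.928, 18.432) → (2.116, 4.608) − 0.01·(16.928, 18.432) = (1.94672, 4.42368)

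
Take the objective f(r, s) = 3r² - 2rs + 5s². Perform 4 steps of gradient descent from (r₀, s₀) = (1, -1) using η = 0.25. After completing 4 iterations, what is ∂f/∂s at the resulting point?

∇f = (6r - 2s, -2r + 10s)
Step 1: at (1, -1), ∇f = (8, -12) → (1, -1) − 0.25·(8, -12) = (-1, 2)
Step 2: at (-1, 2), ∇f = (-10, 22) → (-1, 2) − 0.25·(-10, 22) = (1.5, -3.5)
Step 3: at (1.5, -3.5), ∇f = (16, -38) → (1.5, -3.5) − 0.25·(16, -38) = (-2.5, 6)
Step 4: at (-2.5, 6), ∇f = (-27, 65) → (-2.5, 6) − 0.25·(-27, 65) = (4.25, -10.25)
∂f/∂s at (4.25, -10.25) = -111

-111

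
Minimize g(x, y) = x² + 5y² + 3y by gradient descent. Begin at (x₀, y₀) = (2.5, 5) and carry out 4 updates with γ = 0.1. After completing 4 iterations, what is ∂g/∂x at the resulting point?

∇g = (2x, 10y + 3)
(x₁, y₁) = (2.5, 5) − 0.1·(5, 53) = (2, -0.3)
(x₂, y₂) = (2, -0.3) − 0.1·(4, 0) = (1.6, -0.3)
(x₃, y₃) = (1.6, -0.3) − 0.1·(3.2, 0) = (1.28, -0.3)
(x₄, y₄) = (1.28, -0.3) − 0.1·(2.56, 0) = (1.024, -0.3)
∂g/∂x at (1.024, -0.3) = 2.048

2.048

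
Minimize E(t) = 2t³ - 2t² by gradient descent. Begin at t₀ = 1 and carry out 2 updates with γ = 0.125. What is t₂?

E′(t) = 6t² - 4t
Step 1: E′(1) = 2; t₁ = 1 − 0.125·2 = 0.75
Step 2: E′(0.75) = 0.375; t₂ = 0.75 − 0.125·0.375 = 0.703125

0.703125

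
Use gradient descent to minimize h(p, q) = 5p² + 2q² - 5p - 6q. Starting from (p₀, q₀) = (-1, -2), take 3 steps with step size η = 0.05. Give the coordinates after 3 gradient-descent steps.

(0.3125, -0.292)

∇h = (10p - 5, 4q - 6)
Step 1: at (-1, -2), ∇h = (-15, -14) → (-1, -2) − 0.05·(-15, -14) = (-0.25, -1.3)
Step 2: at (-0.25, -1.3), ∇h = (-7.5, -11.2) → (-0.25, -1.3) − 0.05·(-7.5, -11.2) = (0.125, -0.74)
Step 3: at (0.125, -0.74), ∇h = (-3.75, -8.96) → (0.125, -0.74) − 0.05·(-3.75, -8.96) = (0.3125, -0.292)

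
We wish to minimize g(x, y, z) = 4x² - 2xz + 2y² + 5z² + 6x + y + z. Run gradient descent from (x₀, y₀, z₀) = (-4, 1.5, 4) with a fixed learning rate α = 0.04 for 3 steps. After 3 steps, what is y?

∇g = (8x - 2z + 6, 4y + 1, -2x + 10z + 1)
Step 1: at (-4, 1.5, 4), ∇g = (-34, 7, 49) → (-4, 1.5, 4) − 0.04·(-34, 7, 49) = (-2.64, 1.22, 2.04)
Step 2: at (-2.64, 1.22, 2.04), ∇g = (-19.2, 5.88, 26.68) → (-2.64, 1.22, 2.04) − 0.04·(-19.2, 5.88, 26.68) = (-1.872, 0.9848, 0.9728)
Step 3: at (-1.872, 0.9848, 0.9728), ∇g = (-10.9216, 4.9392, 14.472) → (-1.872, 0.9848, 0.9728) − 0.04·(-10.9216, 4.9392, 14.472) = (-1.435136, 0.787232, 0.39392)
y = 0.787232

0.787232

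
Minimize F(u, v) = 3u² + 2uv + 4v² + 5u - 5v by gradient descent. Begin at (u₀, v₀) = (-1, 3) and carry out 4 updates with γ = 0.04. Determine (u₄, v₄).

(-1.34163712, 1.3798272)

∇F = (6u + 2v + 5, 2u + 8v - 5)
Step 1: at (-1, 3), ∇F = (5, 17) → (-1, 3) − 0.04·(5, 17) = (-1.2, 2.32)
Step 2: at (-1.2, 2.32), ∇F = (2.44, 11.16) → (-1.2, 2.32) − 0.04·(2.44, 11.16) = (-1.2976, 1.8736)
Step 3: at (-1.2976, 1.8736), ∇F = (0.9616, 7.3936) → (-1.2976, 1.8736) − 0.04·(0.9616, 7.3936) = (-1.336064, 1.577856)
Step 4: at (-1.336064, 1.577856), ∇F = (0.139328, 4.95072) → (-1.336064, 1.577856) − 0.04·(0.139328, 4.95072) = (-1.34163712, 1.3798272)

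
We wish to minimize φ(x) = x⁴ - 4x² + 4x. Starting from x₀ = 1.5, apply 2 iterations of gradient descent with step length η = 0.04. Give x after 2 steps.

1.19405568

φ′(x) = 4x³ - 8x + 4
Step 1: φ′(1.5) = 5.5; x₁ = 1.5 − 0.04·5.5 = 1.28
Step 2: φ′(1.28) = 2.148608; x₂ = 1.28 − 0.04·2.148608 = 1.19405568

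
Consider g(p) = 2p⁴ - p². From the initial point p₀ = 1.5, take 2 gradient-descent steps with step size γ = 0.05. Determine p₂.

0.3192

g′(p) = 8p³ - 2p
Step 1: g′(1.5) = 24; p₁ = 1.5 − 0.05·24 = 0.3
Step 2: g′(0.3) = -0.384; p₂ = 0.3 − 0.05·(-0.384) = 0.3192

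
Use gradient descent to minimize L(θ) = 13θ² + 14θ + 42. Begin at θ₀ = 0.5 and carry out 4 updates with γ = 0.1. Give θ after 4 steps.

6.2672

L′(θ) = 26θ + 14
Step 1: L′(0.5) = 27; θ₁ = 0.5 − 0.1·27 = -2.2
Step 2: L′(-2.2) = -43.2; θ₂ = -2.2 − 0.1·(-43.2) = 2.12
Step 3: L′(2.12) = 69.12; θ₃ = 2.12 − 0.1·69.12 = -4.792
Step 4: L′(-4.792) = -110.592; θ₄ = -4.792 − 0.1·(-110.592) = 6.2672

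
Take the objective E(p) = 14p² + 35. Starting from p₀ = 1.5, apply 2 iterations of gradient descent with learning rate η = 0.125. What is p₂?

E′(p) = 28p
Step 1: E′(1.5) = 42; p₁ = 1.5 − 0.125·42 = -3.75
Step 2: E′(-3.75) = -105; p₂ = -3.75 − 0.125·(-105) = 9.375

9.375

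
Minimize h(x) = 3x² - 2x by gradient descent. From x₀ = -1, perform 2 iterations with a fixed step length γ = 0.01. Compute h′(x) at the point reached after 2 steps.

-7.0688

h′(x) = 6x - 2
Step 1: h′(-1) = -8; x₁ = -1 − 0.01·(-8) = -0.92
Step 2: h′(-0.92) = -7.52; x₂ = -0.92 − 0.01·(-7.52) = -0.8448
h′(x) at (-0.8448) = -7.0688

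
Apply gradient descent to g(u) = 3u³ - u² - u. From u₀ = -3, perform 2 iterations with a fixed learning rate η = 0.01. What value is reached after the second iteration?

-5.268164

g′(u) = 9u² - 2u - 1
Step 1: g′(-3) = 86; u₁ = -3 − 0.01·86 = -3.86
Step 2: g′(-3.86) = 140.8164; u₂ = -3.86 − 0.01·140.8164 = -5.268164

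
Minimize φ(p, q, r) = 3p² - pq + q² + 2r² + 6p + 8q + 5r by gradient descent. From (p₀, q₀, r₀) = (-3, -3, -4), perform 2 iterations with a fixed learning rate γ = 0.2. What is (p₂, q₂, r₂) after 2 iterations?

∇φ = (6p - q + 6, -p + 2q + 8, 4r + 5)
(p₁, q₁, r₁) = (-3, -3, -4) − 0.2·(-9, 5, -11) = (-1.2, -4, -1.8)
(p₂, q₂, r₂) = (-1.2, -4, -1.8) − 0.2·(2.8, 1.2, -2.2) = (-1.76, -4.24, -1.36)

(-1.76, -4.24, -1.36)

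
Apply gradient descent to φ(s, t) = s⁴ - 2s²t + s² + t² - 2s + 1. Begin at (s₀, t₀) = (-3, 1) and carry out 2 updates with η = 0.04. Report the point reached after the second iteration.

∇φ = (4s³ - 4st + 2s - 2, -2s² + 2t)
(s₁, t₁) = (-3, 1) − 0.04·(-104, -16) = (1.16, 1.64)
(s₂, t₂) = (1.16, 1.64) − 0.04·(-1.046016, 0.5888) = (1.20184064, 1.616448)

(1.20184064, 1.616448)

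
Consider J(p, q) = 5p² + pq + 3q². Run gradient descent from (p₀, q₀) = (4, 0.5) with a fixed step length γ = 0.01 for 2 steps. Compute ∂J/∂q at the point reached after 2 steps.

5.4407

∇J = (10p + q, p + 6q)
Step 1: at (4, 0.5), ∇J = (40.5, 7) → (4, 0.5) − 0.01·(40.5, 7) = (3.595, 0.43)
Step 2: at (3.595, 0.43), ∇J = (36.38, 6.175) → (3.595, 0.43) − 0.01·(36.38, 6.175) = (3.2312, 0.36825)
∂J/∂q at (3.2312, 0.36825) = 5.4407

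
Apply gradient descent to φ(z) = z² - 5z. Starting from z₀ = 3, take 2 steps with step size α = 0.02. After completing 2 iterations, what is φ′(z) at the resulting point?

φ′(z) = 2z - 5
Step 1: φ′(3) = 1; z₁ = 3 − 0.02·1 = 2.98
Step 2: φ′(2.98) = 0.96; z₂ = 2.98 − 0.02·0.96 = 2.9608
φ′(z) at (2.9608) = 0.9216

0.9216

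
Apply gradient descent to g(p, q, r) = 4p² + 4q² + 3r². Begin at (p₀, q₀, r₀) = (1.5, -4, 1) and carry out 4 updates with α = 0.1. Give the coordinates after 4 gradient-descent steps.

∇g = (8p, 8q, 6r)
Step 1: at (1.5, -4, 1), ∇g = (12, -32, 6) → (1.5, -4, 1) − 0.1·(12, -32, 6) = (0.3, -0.8, 0.4)
Step 2: at (0.3, -0.8, 0.4), ∇g = (2.4, -6.4, 2.4) → (0.3, -0.8, 0.4) − 0.1·(2.4, -6.4, 2.4) = (0.06, -0.16, 0.16)
Step 3: at (0.06, -0.16, 0.16), ∇g = (0.48, -1.28, 0.96) → (0.06, -0.16, 0.16) − 0.1·(0.48, -1.28, 0.96) = (0.012, -0.032, 0.064)
Step 4: at (0.012, -0.032, 0.064), ∇g = (0.096, -0.256, 0.384) → (0.012, -0.032, 0.064) − 0.1·(0.096, -0.256, 0.384) = (0.0024, -0.0064, 0.0256)

(0.0024, -0.0064, 0.0256)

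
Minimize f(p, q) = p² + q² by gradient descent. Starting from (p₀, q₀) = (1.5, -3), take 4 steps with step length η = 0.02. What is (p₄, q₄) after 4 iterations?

∇f = (2p, 2q)
(p₁, q₁) = (1.5, -3) − 0.02·(3, -6) = (1.44, -2.88)
(p₂, q₂) = (1.44, -2.88) − 0.02·(2.88, -5.76) = (1.3824, -2.7648)
(p₃, q₃) = (1.3824, -2.7648) − 0.02·(2.7648, -5.5296) = (1.327104, -2.654208)
(p₄, q₄) = (1.327104, -2.654208) − 0.02·(2.654208, -5.308416) = (1.27401984, -2.54803968)

(1.27401984, -2.54803968)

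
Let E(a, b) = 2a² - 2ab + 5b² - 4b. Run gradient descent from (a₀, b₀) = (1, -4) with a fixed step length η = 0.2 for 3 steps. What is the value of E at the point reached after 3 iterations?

∇E = (4a - 2b, -2a + 10b - 4)
(a₁, b₁) = (1, -4) − 0.2·(12, -46) = (-1.4, 5.2)
(a₂, b₂) = (-1.4, 5.2) − 0.2·(-16, 50.8) = (1.8, -4.96)
(a₃, b₃) = (1.8, -4.96) − 0.2·(17.12, -57.2) = (-1.624, 6.48)
E(-1.624, 6.48) = 210.353792

210.353792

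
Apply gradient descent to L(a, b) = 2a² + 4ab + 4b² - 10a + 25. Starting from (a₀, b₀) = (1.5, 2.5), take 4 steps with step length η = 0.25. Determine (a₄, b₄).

(13, 12)

∇L = (4a + 4b - 10, 4a + 8b)
(a₁, b₁) = (1.5, 2.5) − 0.25·(6, 26) = (0, -4)
(a₂, b₂) = (0, -4) − 0.25·(-26, -32) = (6.5, 4)
(a₃, b₃) = (6.5, 4) − 0.25·(32, 58) = (-1.5, -10.5)
(a₄, b₄) = (-1.5, -10.5) − 0.25·(-58, -90) = (13, 12)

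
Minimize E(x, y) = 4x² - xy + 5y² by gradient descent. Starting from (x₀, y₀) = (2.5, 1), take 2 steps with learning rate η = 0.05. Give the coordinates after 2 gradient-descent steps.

(0.96125, 0.39)

∇E = (8x - y, -x + 10y)
(x₁, y₁) = (2.5, 1) − 0.05·(19, 7.5) = (1.55, 0.625)
(x₂, y₂) = (1.55, 0.625) − 0.05·(11.775, 4.7) = (0.96125, 0.39)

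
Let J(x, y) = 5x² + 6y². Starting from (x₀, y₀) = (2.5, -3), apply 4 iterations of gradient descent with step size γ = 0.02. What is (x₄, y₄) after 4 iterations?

(1.024, -1.00086528)

∇J = (10x, 12y)
(x₁, y₁) = (2.5, -3) − 0.02·(25, -36) = (2, -2.28)
(x₂, y₂) = (2, -2.28) − 0.02·(20, -27.36) = (1.6, -1.7328)
(x₃, y₃) = (1.6, -1.7328) − 0.02·(16, -20.7936) = (1.28, -1.316928)
(x₄, y₄) = (1.28, -1.316928) − 0.02·(12.8, -15.803136) = (1.024, -1.00086528)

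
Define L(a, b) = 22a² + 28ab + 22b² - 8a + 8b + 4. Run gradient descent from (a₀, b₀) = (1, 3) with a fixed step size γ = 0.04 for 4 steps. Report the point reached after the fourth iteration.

∇L = (44a + 28b - 8, 28a + 44b + 8)
Step 1: at (1, 3), ∇L = (120, 168) → (1, 3) − 0.04·(120, 168) = (-3.8, -3.72)
Step 2: at (-3.8, -3.72), ∇L = (-279.36, -262.08) → (-3.8, -3.72) − 0.04·(-279.36, -262.08) = (7.3744, 6.7632)
Step 3: at (7.3744, 6.7632), ∇L = (505.8432, 512.064) → (7.3744, 6.7632) − 0.04·(505.8432, 512.064) = (-12.859328, -13.71936)
Step 4: at (-12.859328, -13.71936), ∇L = (-957.952512, -955.713024) → (-12.859328, -13.71936) − 0.04·(-957.952512, -955.713024) = (25.45877248, 24.50916096)

(25.45877248, 24.50916096)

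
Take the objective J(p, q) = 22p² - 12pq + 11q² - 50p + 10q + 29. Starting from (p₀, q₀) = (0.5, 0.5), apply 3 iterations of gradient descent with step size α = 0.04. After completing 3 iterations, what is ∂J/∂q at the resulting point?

-13.704384

∇J = (44p - 12q - 50, -12p + 22q + 10)
Step 1: at (0.5, 0.5), ∇J = (-34, 15) → (0.5, 0.5) − 0.04·(-34, 15) = (1.86, -0.1)
Step 2: at (1.86, -0.1), ∇J = (33.04, -14.52) → (1.86, -0.1) − 0.04·(33.04, -14.52) = (0.5384, 0.4808)
Step 3: at (0.5384, 0.4808), ∇J = (-32.08, 14.1168) → (0.5384, 0.4808) − 0.04·(-32.08, 14.1168) = (1.8216, -0.083872)
∂J/∂q at (1.8216, -0.083872) = -13.704384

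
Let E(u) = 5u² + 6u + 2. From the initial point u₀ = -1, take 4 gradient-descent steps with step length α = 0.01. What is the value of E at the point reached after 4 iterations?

0.544373768

E′(u) = 10u + 6
u₁ = -1 − 0.01·(-4) = -0.96
u₂ = -0.96 − 0.01·(-3.6) = -0.924
u₃ = -0.924 − 0.01·(-3.24) = -0.8916
u₄ = -0.8916 − 0.01·(-2.916) = -0.86244
E(-0.86244) = 0.544373768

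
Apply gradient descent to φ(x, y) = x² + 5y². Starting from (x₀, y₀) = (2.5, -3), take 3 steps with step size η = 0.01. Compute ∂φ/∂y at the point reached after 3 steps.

-21.87

∇φ = (2x, 10y)
(x₁, y₁) = (2.5, -3) − 0.01·(5, -30) = (2.45, -2.7)
(x₂, y₂) = (2.45, -2.7) − 0.01·(4.9, -27) = (2.401, -2.43)
(x₃, y₃) = (2.401, -2.43) − 0.01·(4.802, -24.3) = (2.35298, -2.187)
∂φ/∂y at (2.35298, -2.187) = -21.87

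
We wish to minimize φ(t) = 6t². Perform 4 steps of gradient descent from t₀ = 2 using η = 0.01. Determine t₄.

1.19939072

φ′(t) = 12t
Step 1: φ′(2) = 24; t₁ = 2 − 0.01·24 = 1.76
Step 2: φ′(1.76) = 21.12; t₂ = 1.76 − 0.01·21.12 = 1.5488
Step 3: φ′(1.5488) = 18.5856; t₃ = 1.5488 − 0.01·18.5856 = 1.362944
Step 4: φ′(1.362944) = 16.355328; t₄ = 1.362944 − 0.01·16.355328 = 1.19939072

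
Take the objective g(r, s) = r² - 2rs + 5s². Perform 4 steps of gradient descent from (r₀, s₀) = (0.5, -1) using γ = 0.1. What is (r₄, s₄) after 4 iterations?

∇g = (2r - 2s, -2r + 10s)
Step 1: at (0.5, -1), ∇g = (3, -11) → (0.5, -1) − 0.1·(3, -11) = (0.2, 0.1)
Step 2: at (0.2, 0.1), ∇g = (0.2, 0.6) → (0.2, 0.1) − 0.1·(0.2, 0.6) = (0.18, 0.04)
Step 3: at (0.18, 0.04), ∇g = (0.28, 0.04) → (0.18, 0.04) − 0.1·(0.28, 0.04) = (0.152, 0.036)
Step 4: at (0.152, 0.036), ∇g = (0.232, 0.056) → (0.152, 0.036) − 0.1·(0.232, 0.056) = (0.1288, 0.0304)

(0.1288, 0.0304)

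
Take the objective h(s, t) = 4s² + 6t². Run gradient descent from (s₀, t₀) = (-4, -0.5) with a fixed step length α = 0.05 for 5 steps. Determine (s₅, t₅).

∇h = (8s, 12t)
(s₁, t₁) = (-4, -0.5) − 0.05·(-32, -6) = (-2.4, -0.2)
(s₂, t₂) = (-2.4, -0.2) − 0.05·(-19.2, -2.4) = (-1.44, -0.08)
(s₃, t₃) = (-1.44, -0.08) − 0.05·(-11.52, -0.96) = (-0.864, -0.032)
(s₄, t₄) = (-0.864, -0.032) − 0.05·(-6.912, -0.384) = (-0.5184, -0.0128)
(s₅, t₅) = (-0.5184, -0.0128) − 0.05·(-4.1472, -0.1536) = (-0.31104, -0.00512)

(-0.31104, -0.00512)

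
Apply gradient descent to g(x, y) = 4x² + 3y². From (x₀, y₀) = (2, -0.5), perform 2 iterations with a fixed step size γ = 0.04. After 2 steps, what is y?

-0.2888

∇g = (8x, 6y)
Step 1: at (2, -0.5), ∇g = (16, -3) → (2, -0.5) − 0.04·(16, -3) = (1.36, -0.38)
Step 2: at (1.36, -0.38), ∇g = (10.88, -2.28) → (1.36, -0.38) − 0.04·(10.88, -2.28) = (0.9248, -0.2888)
y = -0.2888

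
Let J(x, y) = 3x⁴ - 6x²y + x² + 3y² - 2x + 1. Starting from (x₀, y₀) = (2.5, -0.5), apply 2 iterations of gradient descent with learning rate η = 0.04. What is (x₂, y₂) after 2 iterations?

(81.57416704, 8.703616)

∇J = (12x³ - 12xy + 2x - 2, -6x² + 6y)
(x₁, y₁) = (2.5, -0.5) − 0.04·(205.5, -40.5) = (-5.72, 1.12)
(x₂, y₂) = (-5.72, 1.12) − 0.04·(-2182.354176, -189.5904) = (81.57416704, 8.703616)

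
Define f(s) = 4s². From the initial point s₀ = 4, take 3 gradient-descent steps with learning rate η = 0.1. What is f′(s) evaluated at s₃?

f′(s) = 8s
s₁ = 4 − 0.1·32 = 0.8
s₂ = 0.8 − 0.1·6.4 = 0.16
s₃ = 0.16 − 0.1·1.28 = 0.032
f′(s) at (0.032) = 0.256

0.256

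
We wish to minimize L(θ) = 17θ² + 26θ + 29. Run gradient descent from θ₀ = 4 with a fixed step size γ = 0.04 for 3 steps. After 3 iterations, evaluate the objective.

L′(θ) = 34θ + 26
θ₁ = 4 − 0.04·162 = -2.48
θ₂ = -2.48 − 0.04·(-58.32) = -0.1472
θ₃ = -0.1472 − 0.04·20.9952 = -0.987008
L(-0.987008) = 19.898933465088

19.898933465088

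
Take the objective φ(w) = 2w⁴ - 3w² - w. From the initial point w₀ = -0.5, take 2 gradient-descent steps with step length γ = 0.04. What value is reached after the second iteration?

φ′(w) = 8w³ - 6w - 1
Step 1: φ′(-0.5) = 1; w₁ = -0.5 − 0.04·1 = -0.54
Step 2: φ′(-0.54) = 0.980288; w₂ = -0.54 − 0.04·0.980288 = -0.57921152

-0.57921152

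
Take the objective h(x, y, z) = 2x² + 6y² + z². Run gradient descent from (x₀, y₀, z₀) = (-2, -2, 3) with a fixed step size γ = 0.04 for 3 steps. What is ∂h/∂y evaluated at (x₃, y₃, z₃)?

∇h = (4x, 12y, 2z)
Step 1: at (-2, -2, 3), ∇h = (-8, -24, 6) → (-2, -2, 3) − 0.04·(-8, -24, 6) = (-1.68, -1.04, 2.76)
Step 2: at (-1.68, -1.04, 2.76), ∇h = (-6.72, -12.48, 5.52) → (-1.68, -1.04, 2.76) − 0.04·(-6.72, -12.48, 5.52) = (-1.4112, -0.5408, 2.5392)
Step 3: at (-1.4112, -0.5408, 2.5392), ∇h = (-5.6448, -6.4896, 5.0784) → (-1.4112, -0.5408, 2.5392) − 0.04·(-5.6448, -6.4896, 5.0784) = (-1.185408, -0.281216, 2.336064)
∂h/∂y at (-1.185408, -0.281216, 2.336064) = -3.374592

-3.374592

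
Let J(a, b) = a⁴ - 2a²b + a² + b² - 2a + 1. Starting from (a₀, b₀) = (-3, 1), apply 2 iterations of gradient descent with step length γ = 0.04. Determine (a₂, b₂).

(1.20184064, 1.616448)

∇J = (4a³ - 4ab + 2a - 2, -2a² + 2b)
(a₁, b₁) = (-3, 1) − 0.04·(-104, -16) = (1.16, 1.64)
(a₂, b₂) = (1.16, 1.64) − 0.04·(-1.046016, 0.5888) = (1.20184064, 1.616448)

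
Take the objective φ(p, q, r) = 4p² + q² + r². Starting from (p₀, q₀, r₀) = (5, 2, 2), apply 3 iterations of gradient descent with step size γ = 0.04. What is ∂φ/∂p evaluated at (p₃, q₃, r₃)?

∇φ = (8p, 2q, 2r)
(p₁, q₁, r₁) = (5, 2, 2) − 0.04·(40, 4, 4) = (3.4, 1.84, 1.84)
(p₂, q₂, r₂) = (3.4, 1.84, 1.84) − 0.04·(27.2, 3.68, 3.68) = (2.312, 1.6928, 1.6928)
(p₃, q₃, r₃) = (2.312, 1.6928, 1.6928) − 0.04·(18.496, 3.3856, 3.3856) = (1.57216, 1.557376, 1.557376)
∂φ/∂p at (1.57216, 1.557376, 1.557376) = 12.57728

12.57728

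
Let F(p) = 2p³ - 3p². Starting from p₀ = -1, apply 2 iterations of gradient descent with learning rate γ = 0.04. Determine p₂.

F′(p) = 6p² - 6p
p₁ = -1 − 0.04·12 = -1.48
p₂ = -1.48 − 0.04·22.0224 = -2.360896

-2.360896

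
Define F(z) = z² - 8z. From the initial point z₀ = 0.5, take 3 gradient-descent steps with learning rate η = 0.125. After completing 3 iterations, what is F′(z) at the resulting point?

F′(z) = 2z - 8
z₁ = 0.5 − 0.125·(-7) = 1.375
z₂ = 1.375 − 0.125·(-5.25) = 2.03125
z₃ = 2.03125 − 0.125·(-3.9375) = 2.5234375
F′(z) at (2.5234375) = -2.953125

-2.953125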